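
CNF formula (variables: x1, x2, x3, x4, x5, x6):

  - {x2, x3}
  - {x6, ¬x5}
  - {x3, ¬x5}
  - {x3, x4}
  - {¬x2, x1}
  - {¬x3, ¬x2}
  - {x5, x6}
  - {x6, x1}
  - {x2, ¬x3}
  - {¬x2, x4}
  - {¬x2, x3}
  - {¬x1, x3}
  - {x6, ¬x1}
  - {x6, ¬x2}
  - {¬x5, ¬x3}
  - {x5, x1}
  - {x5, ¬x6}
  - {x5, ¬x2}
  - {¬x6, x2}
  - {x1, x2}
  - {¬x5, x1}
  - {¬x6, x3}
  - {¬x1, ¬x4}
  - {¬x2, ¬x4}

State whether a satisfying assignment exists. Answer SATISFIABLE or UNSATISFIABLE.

UNSATISFIABLE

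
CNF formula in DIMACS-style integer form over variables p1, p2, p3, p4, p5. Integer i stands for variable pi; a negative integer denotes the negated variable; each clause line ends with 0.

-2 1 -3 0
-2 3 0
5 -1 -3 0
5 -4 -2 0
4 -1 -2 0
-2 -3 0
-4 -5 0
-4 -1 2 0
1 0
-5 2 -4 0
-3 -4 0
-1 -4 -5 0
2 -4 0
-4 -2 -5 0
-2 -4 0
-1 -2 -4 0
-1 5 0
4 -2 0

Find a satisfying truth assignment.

p1=T, p2=F, p3=F, p4=F, p5=T

Check each clause:
  1. (~p3 \/ p1 \/ ~p2) — p1 is true.
  2. (p3 \/ ~p2) — ~p2 is true.
  3. (~p1 \/ p5 \/ ~p3) — ~p3 is true.
  4. (~p4 \/ ~p2 \/ p5) — ~p4 is true.
  5. (~p1 \/ ~p2 \/ p4) — ~p2 is true.
  6. (~p2 \/ ~p3) — ~p3 is true.
  7. (~p5 \/ ~p4) — ~p4 is true.
  8. (~p1 \/ p2 \/ ~p4) — ~p4 is true.
  9. (p1) — p1 is true.
  10. (~p4 \/ p2 \/ ~p5) — ~p4 is true.
  11. (~p3 \/ ~p4) — ~p4 is true.
  12. (~p1 \/ ~p4 \/ ~p5) — ~p4 is true.
  13. (~p4 \/ p2) — ~p4 is true.
  14. (~p2 \/ ~p4 \/ ~p5) — ~p4 is true.
  15. (~p4 \/ ~p2) — ~p4 is true.
  16. (~p2 \/ ~p1 \/ ~p4) — ~p4 is true.
  17. (~p1 \/ p5) — p5 is true.
  18. (~p2 \/ p4) — ~p2 is true.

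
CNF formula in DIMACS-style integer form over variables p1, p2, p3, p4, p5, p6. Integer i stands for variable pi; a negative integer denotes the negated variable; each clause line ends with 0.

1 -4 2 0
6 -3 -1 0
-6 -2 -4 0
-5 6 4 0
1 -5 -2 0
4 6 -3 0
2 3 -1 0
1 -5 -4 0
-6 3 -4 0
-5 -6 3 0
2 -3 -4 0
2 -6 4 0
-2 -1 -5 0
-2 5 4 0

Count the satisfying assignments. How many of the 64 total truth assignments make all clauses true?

The models are:
  p1=F p2=F p3=F p4=F p5=F p6=F
  p1=F p2=T p3=F p4=T p5=F p6=F
  p1=F p2=T p3=T p4=T p5=F p6=F
  p1=T p2=T p3=F p4=T p5=F p6=F
Count: 4.

4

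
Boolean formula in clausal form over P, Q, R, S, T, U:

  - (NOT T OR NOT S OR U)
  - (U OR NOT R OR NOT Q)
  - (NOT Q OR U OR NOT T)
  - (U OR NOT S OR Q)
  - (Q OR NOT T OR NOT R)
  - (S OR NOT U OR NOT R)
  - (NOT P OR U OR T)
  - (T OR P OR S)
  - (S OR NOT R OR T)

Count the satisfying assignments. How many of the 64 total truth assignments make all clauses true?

Case analysis on T and U:
  T=1, U=1: P free; 5 ways for (Q,R,S) × 2^1 = 10.
  T=1, U=0: remaining (P,Q,R,S) ∈ {(0,0,0,0); (1,0,0,0)} — 2.
  T=0, U=1: Q free; 5 ways for (P,R,S) × 2^1 = 10.
  T=0, U=0: remaining (P,Q,R,S) ∈ {(0,1,0,1)} — 1.
Total: 10 + 2 + 10 + 1 = 23.

23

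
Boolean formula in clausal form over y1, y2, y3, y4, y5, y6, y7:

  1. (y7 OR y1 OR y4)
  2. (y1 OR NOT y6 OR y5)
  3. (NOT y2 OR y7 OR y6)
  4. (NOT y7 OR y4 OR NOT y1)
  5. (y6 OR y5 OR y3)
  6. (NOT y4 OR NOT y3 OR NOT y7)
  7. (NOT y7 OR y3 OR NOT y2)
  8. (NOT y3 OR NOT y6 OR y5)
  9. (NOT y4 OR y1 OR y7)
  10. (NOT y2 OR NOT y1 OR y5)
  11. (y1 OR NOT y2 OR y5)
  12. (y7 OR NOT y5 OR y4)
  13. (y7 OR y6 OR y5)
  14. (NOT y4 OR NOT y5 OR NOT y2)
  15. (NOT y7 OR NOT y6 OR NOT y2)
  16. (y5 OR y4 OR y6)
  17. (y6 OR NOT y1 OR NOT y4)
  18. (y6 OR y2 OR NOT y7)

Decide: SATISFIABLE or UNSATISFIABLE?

Try y1 = True.
The remaining clauses are satisfied by y2 = False, y3 = False, y4 = False, y5 = False, y6 = True, y7 = False.
Every clause has at least one true literal under this assignment.
So y1 = True, y2 = False, y3 = False, y4 = False, y5 = False, y6 = True, y7 = False is a satisfying assignment.

SATISFIABLE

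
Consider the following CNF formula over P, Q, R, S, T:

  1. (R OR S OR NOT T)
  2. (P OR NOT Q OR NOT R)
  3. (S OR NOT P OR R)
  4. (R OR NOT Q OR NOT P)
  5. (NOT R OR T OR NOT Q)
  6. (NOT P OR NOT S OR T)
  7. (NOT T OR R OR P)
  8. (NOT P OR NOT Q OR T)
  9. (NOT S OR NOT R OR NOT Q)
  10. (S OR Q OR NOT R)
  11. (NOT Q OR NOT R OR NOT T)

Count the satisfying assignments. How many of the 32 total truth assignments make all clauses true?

Split on R, then Q.
  R=T, Q=T: a clause becomes empty — 0.
  R=T, Q=F: remaining (P,S,T) ∈ {(F,T,F); (F,T,T); (T,T,T)} — 3.
  R=F, Q=T: remaining (P,S,T) ∈ {(F,F,F); (F,T,F)} — 2.
  R=F, Q=F: remaining (P,S,T) ∈ {(F,F,F); (F,T,F); (T,T,T)} — 3.
Total: 0 + 3 + 2 + 3 = 8.

8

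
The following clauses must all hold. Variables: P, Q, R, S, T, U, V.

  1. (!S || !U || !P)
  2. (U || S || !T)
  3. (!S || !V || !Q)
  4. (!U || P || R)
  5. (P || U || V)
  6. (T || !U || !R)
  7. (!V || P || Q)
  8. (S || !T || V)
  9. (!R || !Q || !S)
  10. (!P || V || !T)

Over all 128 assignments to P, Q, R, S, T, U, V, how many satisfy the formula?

Case analysis on P and S:
  P=1, S=1: 7 of the 32 assignments to (Q,R,T,U,V) work.
  P=1, S=0: Q free; 8 ways for (R,T,U,V) × 2^1 = 16.
  P=0, S=1: remaining (Q,R,T,U,V) ∈ {(0,1,1,1,0)} — 1.
  P=0, S=0: remaining (Q,R,T,U,V) ∈ {(1,0,0,0,1); (1,1,0,0,1); (1,1,1,1,1)} — 3.
Total: 7 + 16 + 1 + 3 = 27.

27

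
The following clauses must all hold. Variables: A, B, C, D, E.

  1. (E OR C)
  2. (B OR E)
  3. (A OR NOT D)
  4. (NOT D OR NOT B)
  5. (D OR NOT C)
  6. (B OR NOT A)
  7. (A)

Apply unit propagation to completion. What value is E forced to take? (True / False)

True

(A) stands alone — A = True.
From (NOT A OR B) and A = True: B = True.
(NOT B OR NOT D): since B = True, the clause reduces to (NOT D). D = False.
(D OR NOT C): since D = False, the clause reduces to (NOT C). C = False.
(C OR E) with C = False leaves only E, so E = True.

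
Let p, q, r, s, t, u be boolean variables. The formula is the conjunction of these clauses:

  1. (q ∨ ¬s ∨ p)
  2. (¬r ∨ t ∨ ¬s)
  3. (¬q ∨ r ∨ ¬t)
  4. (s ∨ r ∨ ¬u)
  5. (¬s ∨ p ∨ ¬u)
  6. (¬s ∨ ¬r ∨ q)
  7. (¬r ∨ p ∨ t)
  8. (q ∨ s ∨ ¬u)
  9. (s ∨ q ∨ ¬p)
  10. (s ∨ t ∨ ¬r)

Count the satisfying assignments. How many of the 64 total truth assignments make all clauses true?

Split on s, then r.
  s=1, r=1: remaining (p,q,t,u) ∈ {(0,1,1,0); (1,1,1,0); (1,1,1,1)} — 3.
  s=1, r=0: 7 of the 16 assignments to (p,q,t,u) work.
  s=0, r=1: 5 of the 16 assignments to (p,q,t,u) work.
  s=0, r=0: remaining (p,q,t,u) ∈ {(0,0,0,0); (0,0,1,0); (0,1,0,0); (1,1,0,0)} — 4.
Total: 3 + 7 + 5 + 4 = 19.

19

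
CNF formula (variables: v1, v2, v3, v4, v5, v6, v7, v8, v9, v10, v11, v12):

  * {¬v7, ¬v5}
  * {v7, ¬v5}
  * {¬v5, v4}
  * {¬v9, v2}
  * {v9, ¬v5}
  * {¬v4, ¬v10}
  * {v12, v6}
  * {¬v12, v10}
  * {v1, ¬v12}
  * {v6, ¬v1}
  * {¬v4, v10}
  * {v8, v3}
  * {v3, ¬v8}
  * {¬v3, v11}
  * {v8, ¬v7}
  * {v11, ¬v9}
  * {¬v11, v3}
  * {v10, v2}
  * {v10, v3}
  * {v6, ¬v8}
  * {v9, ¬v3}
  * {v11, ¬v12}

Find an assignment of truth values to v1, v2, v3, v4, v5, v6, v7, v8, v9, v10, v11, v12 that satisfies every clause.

v1=1, v2=1, v3=1, v4=0, v5=0, v6=1, v7=0, v8=1, v9=1, v10=0, v11=1, v12=0

Check each clause:
  1. {¬v5, ¬v7} — ¬v7 is true.
  2. {¬v5, v7} — ¬v5 is true.
  3. {¬v5, v4} — ¬v5 is true.
  4. {¬v9, v2} — v2 is true.
  5. {v9, ¬v5} — v9 is true.
  6. {¬v4, ¬v10} — ¬v4 is true.
  7. {v12, v6} — v6 is true.
  8. {¬v12, v10} — ¬v12 is true.
  9. {v1, ¬v12} — v1 is true.
  10. {v6, ¬v1} — v6 is true.
  11. {¬v4, v10} — ¬v4 is true.
  12. {v8, v3} — v8 is true.
  13. {¬v8, v3} — v3 is true.
  14. {¬v3, v11} — v11 is true.
  15. {v8, ¬v7} — v8 is true.
  16. {v11, ¬v9} — v11 is true.
  17. {¬v11, v3} — v3 is true.
  18. {v2, v10} — v2 is true.
  19. {v3, v10} — v3 is true.
  20. {¬v8, v6} — v6 is true.
  21. {v9, ¬v3} — v9 is true.
  22. {¬v12, v11} — v11 is true.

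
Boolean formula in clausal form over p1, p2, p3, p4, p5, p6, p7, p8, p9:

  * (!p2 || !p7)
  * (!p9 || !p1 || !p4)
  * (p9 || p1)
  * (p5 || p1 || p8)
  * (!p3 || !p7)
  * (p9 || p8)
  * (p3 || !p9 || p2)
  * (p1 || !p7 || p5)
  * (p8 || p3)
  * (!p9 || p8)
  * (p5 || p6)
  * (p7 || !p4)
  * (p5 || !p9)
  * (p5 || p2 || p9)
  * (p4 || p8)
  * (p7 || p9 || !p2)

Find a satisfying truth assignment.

p1 = F, p2 = T, p3 = T, p4 = F, p5 = T, p6 = T, p7 = F, p8 = T, p9 = T

Check each clause:
  1. (!p7 || !p2) — !p7 is true.
  2. (!p9 || !p1 || !p4) — !p4 is true.
  3. (p1 || p9) — p9 is true.
  4. (p5 || p1 || p8) — p8 is true.
  5. (!p7 || !p3) — !p7 is true.
  6. (p9 || p8) — p8 is true.
  7. (p3 || p2 || !p9) — p2 is true.
  8. (p5 || p1 || !p7) — !p7 is true.
  9. (p3 || p8) — p8 is true.
  10. (p8 || !p9) — p8 is true.
  11. (p5 || p6) — p5 is true.
  12. (!p4 || p7) — !p4 is true.
  13. (p5 || !p9) — p5 is true.
  14. (p5 || p2 || p9) — p9 is true.
  15. (p4 || p8) — p8 is true.
  16. (p9 || !p2 || p7) — p9 is true.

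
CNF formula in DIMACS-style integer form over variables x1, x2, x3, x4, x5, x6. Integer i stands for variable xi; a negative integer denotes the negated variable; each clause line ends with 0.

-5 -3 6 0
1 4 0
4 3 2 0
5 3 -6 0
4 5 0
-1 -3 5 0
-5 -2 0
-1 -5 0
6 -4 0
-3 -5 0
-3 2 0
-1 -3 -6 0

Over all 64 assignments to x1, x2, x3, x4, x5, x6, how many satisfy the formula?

2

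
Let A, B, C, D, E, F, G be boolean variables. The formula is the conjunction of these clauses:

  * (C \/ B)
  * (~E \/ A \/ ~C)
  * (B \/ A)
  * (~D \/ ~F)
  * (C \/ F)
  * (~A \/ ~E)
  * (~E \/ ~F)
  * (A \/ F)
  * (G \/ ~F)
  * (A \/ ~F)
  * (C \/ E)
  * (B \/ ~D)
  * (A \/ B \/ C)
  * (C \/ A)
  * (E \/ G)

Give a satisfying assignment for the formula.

B occurs only positively in the remaining clauses — set B = True.
D occurs only negated in the remaining clauses — set D = False.
Branch on A: take A = True.
  then E is forced to False.
  then C is forced to True.
  then G is forced to True.
F is now unconstrained; take F = False.
Every clause has at least one true literal under this assignment.
Check each clause:
  1. (C \/ B) — B is true.
  2. (~C \/ ~E \/ A) — A is true.
  3. (A \/ B) — A is true.
  4. (~D \/ ~F) — ~F is true.
  5. (F \/ C) — C is true.
  6. (~A \/ ~E) — ~E is true.
  7. (~E \/ ~F) — ~F is true.
  8. (F \/ A) — A is true.
  9. (G \/ ~F) — ~F is true.
  10. (A \/ ~F) — A is true.
  11. (E \/ C) — C is true.
  12. (B \/ ~D) — B is true.
  13. (B \/ A \/ C) — A is true.
  14. (A \/ C) — A is true.
  15. (G \/ E) — G is true.

A=1, B=1, C=1, D=0, E=0, F=0, G=1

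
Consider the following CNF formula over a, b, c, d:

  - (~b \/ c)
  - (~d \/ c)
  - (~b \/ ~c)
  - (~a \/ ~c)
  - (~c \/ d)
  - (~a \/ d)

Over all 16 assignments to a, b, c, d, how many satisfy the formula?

The models are:
  a=0 b=0 c=0 d=0
  a=0 b=0 c=1 d=1
Count: 2.

2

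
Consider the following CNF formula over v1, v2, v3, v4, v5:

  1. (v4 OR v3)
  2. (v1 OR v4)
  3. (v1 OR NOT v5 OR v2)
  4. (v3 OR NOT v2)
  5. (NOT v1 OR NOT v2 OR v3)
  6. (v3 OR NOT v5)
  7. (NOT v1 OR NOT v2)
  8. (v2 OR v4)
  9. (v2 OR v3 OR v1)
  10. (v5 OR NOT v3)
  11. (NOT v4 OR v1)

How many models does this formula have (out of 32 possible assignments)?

2

Satisfying assignments:
  v1=1 v2=0 v3=0 v4=1 v5=0
  v1=1 v2=0 v3=1 v4=1 v5=1
Count: 2.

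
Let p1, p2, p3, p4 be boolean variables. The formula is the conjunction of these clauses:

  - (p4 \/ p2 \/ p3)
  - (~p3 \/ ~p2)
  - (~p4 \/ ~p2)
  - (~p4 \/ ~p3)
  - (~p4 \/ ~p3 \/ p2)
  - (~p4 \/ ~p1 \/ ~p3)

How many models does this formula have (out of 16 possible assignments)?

6

Satisfying assignments:
  p1=0 p2=0 p3=0 p4=1
  p1=0 p2=0 p3=1 p4=0
  p1=0 p2=1 p3=0 p4=0
  p1=1 p2=0 p3=0 p4=1
  p1=1 p2=0 p3=1 p4=0
  p1=1 p2=1 p3=0 p4=0
That's 6 in total.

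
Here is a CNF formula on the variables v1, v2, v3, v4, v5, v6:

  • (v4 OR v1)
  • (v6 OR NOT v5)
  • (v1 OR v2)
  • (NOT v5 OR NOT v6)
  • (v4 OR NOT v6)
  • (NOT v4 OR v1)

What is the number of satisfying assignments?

12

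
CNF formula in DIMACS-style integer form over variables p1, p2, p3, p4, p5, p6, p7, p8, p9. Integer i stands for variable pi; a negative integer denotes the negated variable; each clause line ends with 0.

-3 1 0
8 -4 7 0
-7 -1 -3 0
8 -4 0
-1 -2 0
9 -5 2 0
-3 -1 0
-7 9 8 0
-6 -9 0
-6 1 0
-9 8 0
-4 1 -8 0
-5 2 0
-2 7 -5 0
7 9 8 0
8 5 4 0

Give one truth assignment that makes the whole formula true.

Pure literal: p3 appears only negated; assign p3 = False.
Pure literal: p6 appears only negated; assign p6 = False.
Try p1 = True.
  then p2 is forced to False.
  then p5 is forced to False.
Branch on p4: take p4 = False.
  then p8 is forced to True.
p7, p9 are now unconstrained; take p7 = True, p9 = False.
Every clause has at least one true literal under this assignment.

p1=1  p2=0  p3=0  p4=0  p5=0  p6=0  p7=1  p8=1  p9=0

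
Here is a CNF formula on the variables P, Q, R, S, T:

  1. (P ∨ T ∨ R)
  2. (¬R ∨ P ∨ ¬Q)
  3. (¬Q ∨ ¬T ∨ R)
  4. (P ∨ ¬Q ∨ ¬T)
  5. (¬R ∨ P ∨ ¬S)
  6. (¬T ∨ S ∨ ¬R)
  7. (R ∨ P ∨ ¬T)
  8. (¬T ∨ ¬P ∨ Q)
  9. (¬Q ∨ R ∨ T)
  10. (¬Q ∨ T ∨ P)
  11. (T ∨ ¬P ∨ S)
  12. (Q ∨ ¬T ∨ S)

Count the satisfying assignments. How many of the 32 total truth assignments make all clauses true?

Satisfying assignments:
  P=0 Q=0 R=1 S=0 T=0
  P=1 Q=0 R=0 S=1 T=0
  P=1 Q=0 R=1 S=1 T=0
  P=1 Q=1 R=1 S=1 T=0
  P=1 Q=1 R=1 S=1 T=1
That's 5 in total.

5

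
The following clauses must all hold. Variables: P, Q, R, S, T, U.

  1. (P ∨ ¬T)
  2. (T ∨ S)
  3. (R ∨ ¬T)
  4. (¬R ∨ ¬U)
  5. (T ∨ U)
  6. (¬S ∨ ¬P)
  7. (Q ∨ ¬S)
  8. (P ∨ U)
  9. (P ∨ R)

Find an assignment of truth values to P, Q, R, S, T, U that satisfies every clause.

P = T, Q = F, R = T, S = F, T = T, U = F

Check each clause:
  1. (¬T ∨ P) — P is true.
  2. (S ∨ T) — T is true.
  3. (R ∨ ¬T) — R is true.
  4. (¬R ∨ ¬U) — ¬U is true.
  5. (T ∨ U) — T is true.
  6. (¬P ∨ ¬S) — ¬S is true.
  7. (¬S ∨ Q) — ¬S is true.
  8. (P ∨ U) — P is true.
  9. (P ∨ R) — P is true.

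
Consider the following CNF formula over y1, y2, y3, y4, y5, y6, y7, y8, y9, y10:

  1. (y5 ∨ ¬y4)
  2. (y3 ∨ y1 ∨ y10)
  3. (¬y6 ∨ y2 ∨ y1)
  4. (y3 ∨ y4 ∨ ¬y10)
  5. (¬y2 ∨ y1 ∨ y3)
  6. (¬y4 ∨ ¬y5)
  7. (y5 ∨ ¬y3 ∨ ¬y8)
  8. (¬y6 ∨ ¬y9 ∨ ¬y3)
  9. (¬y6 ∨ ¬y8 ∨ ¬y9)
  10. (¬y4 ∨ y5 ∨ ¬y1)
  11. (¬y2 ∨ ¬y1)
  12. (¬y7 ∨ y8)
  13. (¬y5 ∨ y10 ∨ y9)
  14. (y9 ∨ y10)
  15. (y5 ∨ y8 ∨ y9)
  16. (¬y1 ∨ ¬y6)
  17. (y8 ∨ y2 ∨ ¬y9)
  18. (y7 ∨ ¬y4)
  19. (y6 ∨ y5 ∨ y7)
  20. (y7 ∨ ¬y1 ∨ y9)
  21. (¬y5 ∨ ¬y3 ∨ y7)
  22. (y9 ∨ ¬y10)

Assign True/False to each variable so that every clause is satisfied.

y1=T, y2=F, y3=F, y4=F, y5=T, y6=F, y7=T, y8=T, y9=T, y10=F

Branch on y1: take y1 = True.
  then y2 is forced to False.
  then y6 is forced to False.
Set y3 = False and propagate.
For the remaining variables, y4 = False, y5 = True, y7 = True, y8 = True, y9 = True, y10 = False works.
Every clause has at least one true literal under this assignment.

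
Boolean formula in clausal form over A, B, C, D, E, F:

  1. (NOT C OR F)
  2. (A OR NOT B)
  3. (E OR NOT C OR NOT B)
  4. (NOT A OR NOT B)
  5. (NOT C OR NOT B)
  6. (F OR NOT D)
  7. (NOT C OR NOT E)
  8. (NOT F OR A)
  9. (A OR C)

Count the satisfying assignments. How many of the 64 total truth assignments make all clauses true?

8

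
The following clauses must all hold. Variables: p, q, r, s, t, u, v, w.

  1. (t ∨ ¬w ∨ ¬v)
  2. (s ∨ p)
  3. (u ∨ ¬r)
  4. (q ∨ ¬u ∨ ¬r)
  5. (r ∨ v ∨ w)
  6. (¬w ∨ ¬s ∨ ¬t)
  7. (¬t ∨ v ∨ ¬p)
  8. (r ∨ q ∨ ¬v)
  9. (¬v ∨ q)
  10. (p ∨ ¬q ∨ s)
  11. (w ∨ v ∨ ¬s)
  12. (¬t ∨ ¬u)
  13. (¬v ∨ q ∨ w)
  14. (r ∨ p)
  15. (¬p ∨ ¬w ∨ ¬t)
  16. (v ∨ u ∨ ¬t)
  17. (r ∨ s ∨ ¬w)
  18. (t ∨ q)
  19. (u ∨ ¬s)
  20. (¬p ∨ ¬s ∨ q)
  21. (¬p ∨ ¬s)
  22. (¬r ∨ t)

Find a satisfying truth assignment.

p=T  q=T  r=F  s=F  t=F  u=F  v=T  w=F

Set p = True and propagate.
  then s is forced to False.
Try q = True.
Try r = False.
  then w is forced to False.
  then v is forced to True.
The remaining clauses are satisfied by t = False, u = False.
Every clause has at least one true literal under this assignment.
Check each clause:
  1. (¬v ∨ t ∨ ¬w) — ¬w is true.
  2. (p ∨ s) — p is true.
  3. (u ∨ ¬r) — ¬r is true.
  4. (¬r ∨ q ∨ ¬u) — q is true.
  5. (v ∨ r ∨ w) — v is true.
  6. (¬t ∨ ¬s ∨ ¬w) — ¬w is true.
  7. (¬t ∨ v ∨ ¬p) — ¬t is true.
  8. (¬v ∨ r ∨ q) — q is true.
  9. (¬v ∨ q) — q is true.
  10. (¬q ∨ s ∨ p) — p is true.
  11. (¬s ∨ w ∨ v) — ¬s is true.
  12. (¬t ∨ ¬u) — ¬u is true.
  13. (¬v ∨ q ∨ w) — q is true.
  14. (p ∨ r) — p is true.
  15. (¬t ∨ ¬p ∨ ¬w) — ¬w is true.
  16. (v ∨ u ∨ ¬t) — ¬t is true.
  17. (r ∨ ¬w ∨ s) — ¬w is true.
  18. (t ∨ q) — q is true.
  19. (u ∨ ¬s) — ¬s is true.
  20. (¬s ∨ q ∨ ¬p) — q is true.
  21. (¬s ∨ ¬p) — ¬s is true.
  22. (t ∨ ¬r) — ¬r is true.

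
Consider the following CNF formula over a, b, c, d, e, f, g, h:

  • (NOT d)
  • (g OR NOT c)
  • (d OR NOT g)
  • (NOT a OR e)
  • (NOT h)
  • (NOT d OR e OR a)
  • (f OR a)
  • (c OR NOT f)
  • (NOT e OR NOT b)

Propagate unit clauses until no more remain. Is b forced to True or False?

(NOT d) is a unit clause: d = False.
(NOT g OR d) with d = False leaves only NOT g, so g = False.
In (NOT c OR g), g is now false; NOT c must hold, so c = False.
(NOT h) stands alone — h = False.
From (NOT f OR c) and c = False: f = False.
(a OR f) with f = False leaves only a, so a = True.
(NOT a OR e) with a = True leaves only e, so e = True.
(NOT e OR NOT b) with e = True leaves only NOT b, so b = False.

False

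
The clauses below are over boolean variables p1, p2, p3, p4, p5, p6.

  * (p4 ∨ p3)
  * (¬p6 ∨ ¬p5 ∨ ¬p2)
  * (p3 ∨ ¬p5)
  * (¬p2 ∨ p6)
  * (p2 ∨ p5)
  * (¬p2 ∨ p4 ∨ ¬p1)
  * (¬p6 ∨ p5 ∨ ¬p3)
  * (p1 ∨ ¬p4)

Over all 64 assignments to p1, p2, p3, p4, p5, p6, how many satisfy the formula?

Split on p2, then p5.
  p2=1, p5=1: a clause becomes empty — 0.
  p2=1, p5=0: remaining (p1,p3,p4,p6) ∈ {(1,0,1,1)} — 1.
  p2=0, p5=1: p6 free; 3 ways for (p1,p3,p4) × 2^1 = 6.
  p2=0, p5=0: a clause becomes empty — 0.
Total: 0 + 1 + 6 + 0 = 7.

7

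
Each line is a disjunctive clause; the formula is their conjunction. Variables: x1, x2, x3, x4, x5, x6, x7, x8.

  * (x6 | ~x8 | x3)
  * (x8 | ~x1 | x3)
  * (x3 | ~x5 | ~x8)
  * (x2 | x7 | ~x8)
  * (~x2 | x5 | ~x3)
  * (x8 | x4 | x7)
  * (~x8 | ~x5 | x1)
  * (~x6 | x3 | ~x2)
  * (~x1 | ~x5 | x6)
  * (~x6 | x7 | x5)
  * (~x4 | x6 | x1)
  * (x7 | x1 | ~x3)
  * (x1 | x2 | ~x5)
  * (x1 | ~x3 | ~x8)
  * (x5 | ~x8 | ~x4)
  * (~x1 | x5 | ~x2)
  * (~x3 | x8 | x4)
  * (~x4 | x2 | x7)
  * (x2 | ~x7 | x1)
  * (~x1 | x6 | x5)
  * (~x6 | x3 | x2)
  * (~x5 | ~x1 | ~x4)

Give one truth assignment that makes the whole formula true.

x1=F, x2=T, x3=F, x4=F, x5=T, x6=F, x7=T, x8=F

Check each clause:
  1. (x6 | ~x8 | x3) — ~x8 is true.
  2. (x3 | ~x1 | x8) — ~x1 is true.
  3. (~x5 | ~x8 | x3) — ~x8 is true.
  4. (x7 | ~x8 | x2) — ~x8 is true.
  5. (~x2 | x5 | ~x3) — x5 is true.
  6. (x4 | x7 | x8) — x7 is true.
  7. (~x5 | x1 | ~x8) — ~x8 is true.
  8. (x3 | ~x6 | ~x2) — ~x6 is true.
  9. (x6 | ~x5 | ~x1) — ~x1 is true.
  10. (x5 | x7 | ~x6) — ~x6 is true.
  11. (~x4 | x1 | x6) — ~x4 is true.
  12. (~x3 | x7 | x1) — ~x3 is true.
  13. (x1 | ~x5 | x2) — x2 is true.
  14. (~x8 | x1 | ~x3) — ~x8 is true.
  15. (x5 | ~x8 | ~x4) — ~x8 is true.
  16. (~x1 | ~x2 | x5) — x5 is true.
  17. (~x3 | x4 | x8) — ~x3 is true.
  18. (x7 | ~x4 | x2) — x2 is true.
  19. (x1 | ~x7 | x2) — x2 is true.
  20. (~x1 | x5 | x6) — x5 is true.
  21. (x3 | x2 | ~x6) — ~x6 is true.
  22. (~x4 | ~x5 | ~x1) — ~x4 is true.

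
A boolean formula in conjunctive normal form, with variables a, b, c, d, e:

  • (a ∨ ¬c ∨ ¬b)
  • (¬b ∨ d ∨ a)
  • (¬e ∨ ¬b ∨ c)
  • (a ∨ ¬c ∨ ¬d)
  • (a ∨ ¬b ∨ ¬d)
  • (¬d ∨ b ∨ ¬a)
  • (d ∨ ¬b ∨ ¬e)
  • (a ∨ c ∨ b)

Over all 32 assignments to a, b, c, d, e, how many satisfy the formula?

Split on b, then a.
  b=T, a=T: 5 of the 8 assignments to (c,d,e) work.
  b=T, a=F: a clause becomes empty — 0.
  b=F, a=T: remaining (c,d,e) ∈ {(F,F,F); (F,F,T); (T,F,F); (T,F,T)} — 4.
  b=F, a=F: remaining (c,d,e) ∈ {(T,F,F); (T,F,T)} — 2.
Total: 5 + 0 + 4 + 2 = 11.

11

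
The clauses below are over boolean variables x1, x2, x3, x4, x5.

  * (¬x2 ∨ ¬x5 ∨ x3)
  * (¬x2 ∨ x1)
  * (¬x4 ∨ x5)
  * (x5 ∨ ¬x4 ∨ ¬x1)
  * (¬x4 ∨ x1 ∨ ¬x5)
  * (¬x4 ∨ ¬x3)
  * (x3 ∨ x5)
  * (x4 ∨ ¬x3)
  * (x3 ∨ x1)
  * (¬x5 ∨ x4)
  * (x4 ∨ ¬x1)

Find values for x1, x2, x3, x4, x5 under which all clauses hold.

x1 = T, x2 = F, x3 = F, x4 = T, x5 = T

x2 occurs only negated in the remaining clauses — set x2 = False.
Branch on x1: take x1 = True.
  then x4 is forced to True.
  then x5 is forced to True.
  then x3 is forced to False.
Check each clause:
  1. (¬x5 ∨ ¬x2 ∨ x3) — ¬x2 is true.
  2. (¬x2 ∨ x1) — x1 is true.
  3. (¬x4 ∨ x5) — x5 is true.
  4. (x5 ∨ ¬x4 ∨ ¬x1) — x5 is true.
  5. (x1 ∨ ¬x4 ∨ ¬x5) — x1 is true.
  6. (¬x3 ∨ ¬x4) — ¬x3 is true.
  7. (x3 ∨ x5) — x5 is true.
  8. (¬x3 ∨ x4) — x4 is true.
  9. (x1 ∨ x3) — x1 is true.
  10. (x4 ∨ ¬x5) — x4 is true.
  11. (x4 ∨ ¬x1) — x4 is true.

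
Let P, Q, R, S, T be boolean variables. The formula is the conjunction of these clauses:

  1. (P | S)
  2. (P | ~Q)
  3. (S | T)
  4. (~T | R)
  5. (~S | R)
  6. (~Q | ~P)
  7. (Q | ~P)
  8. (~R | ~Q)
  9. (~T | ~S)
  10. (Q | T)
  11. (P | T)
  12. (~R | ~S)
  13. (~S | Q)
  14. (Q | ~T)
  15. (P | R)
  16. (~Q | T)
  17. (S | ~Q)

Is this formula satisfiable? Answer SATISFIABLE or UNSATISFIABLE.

UNSATISFIABLE

Q = True:
  propagation gives P=True; an empty clause results — contradiction.
Q = False:
  propagation gives P=False, S=True; an empty clause results — contradiction.
Every branch closes, so no satisfying assignment exists.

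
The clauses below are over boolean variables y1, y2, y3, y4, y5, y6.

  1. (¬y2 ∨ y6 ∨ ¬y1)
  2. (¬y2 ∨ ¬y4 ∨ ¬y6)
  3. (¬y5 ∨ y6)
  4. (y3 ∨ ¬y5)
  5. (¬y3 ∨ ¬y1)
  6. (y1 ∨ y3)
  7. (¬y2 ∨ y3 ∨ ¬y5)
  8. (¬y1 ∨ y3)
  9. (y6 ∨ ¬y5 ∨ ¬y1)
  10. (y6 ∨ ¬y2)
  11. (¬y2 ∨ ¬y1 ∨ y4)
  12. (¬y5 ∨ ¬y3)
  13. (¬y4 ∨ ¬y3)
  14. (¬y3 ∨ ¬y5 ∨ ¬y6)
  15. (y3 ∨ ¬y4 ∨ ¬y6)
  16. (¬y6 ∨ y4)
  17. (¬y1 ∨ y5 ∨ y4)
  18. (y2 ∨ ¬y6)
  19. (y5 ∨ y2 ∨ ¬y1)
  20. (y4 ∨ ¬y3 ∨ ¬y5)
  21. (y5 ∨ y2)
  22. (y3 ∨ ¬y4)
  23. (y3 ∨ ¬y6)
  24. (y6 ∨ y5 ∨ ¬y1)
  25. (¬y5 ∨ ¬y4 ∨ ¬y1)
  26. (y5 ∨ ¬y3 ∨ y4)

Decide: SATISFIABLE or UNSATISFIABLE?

y3 = True:
  propagation gives y1=False, y5=False, y4=False; an empty clause results — contradiction.
y3 = False:
  propagation gives y5=False, y1=True; an empty clause results — contradiction.
Every branch closes, so no satisfying assignment exists.

UNSATISFIABLE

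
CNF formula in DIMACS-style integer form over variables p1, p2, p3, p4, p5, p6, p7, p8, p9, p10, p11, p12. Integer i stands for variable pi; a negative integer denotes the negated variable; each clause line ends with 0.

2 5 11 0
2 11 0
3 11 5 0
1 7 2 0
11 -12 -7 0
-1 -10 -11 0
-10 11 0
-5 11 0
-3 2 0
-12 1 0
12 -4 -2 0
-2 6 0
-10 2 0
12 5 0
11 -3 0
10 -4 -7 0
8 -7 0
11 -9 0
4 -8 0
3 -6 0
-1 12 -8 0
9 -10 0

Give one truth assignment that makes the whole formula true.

p1=T, p2=F, p3=F, p4=T, p5=F, p6=F, p7=F, p8=F, p9=F, p10=F, p11=T, p12=T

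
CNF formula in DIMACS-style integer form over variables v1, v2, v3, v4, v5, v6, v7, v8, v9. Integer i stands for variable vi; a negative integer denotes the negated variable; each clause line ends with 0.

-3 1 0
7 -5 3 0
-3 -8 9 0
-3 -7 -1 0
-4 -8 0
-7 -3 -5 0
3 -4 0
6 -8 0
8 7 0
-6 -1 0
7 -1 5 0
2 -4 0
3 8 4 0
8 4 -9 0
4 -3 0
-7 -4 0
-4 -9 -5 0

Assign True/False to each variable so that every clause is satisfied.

v1=F, v2=T, v3=F, v4=F, v5=T, v6=T, v7=T, v8=T, v9=T

Pure literal: v2 appears only positively; assign v2 = True.
Try v1 = False.
  then v3 is forced to False.
  then v4 is forced to False.
  then v8 is forced to True.
  then v6 is forced to True.
Set v5 = True and propagate.
  then v7 is forced to True.
v9 is now unconstrained; take v9 = True.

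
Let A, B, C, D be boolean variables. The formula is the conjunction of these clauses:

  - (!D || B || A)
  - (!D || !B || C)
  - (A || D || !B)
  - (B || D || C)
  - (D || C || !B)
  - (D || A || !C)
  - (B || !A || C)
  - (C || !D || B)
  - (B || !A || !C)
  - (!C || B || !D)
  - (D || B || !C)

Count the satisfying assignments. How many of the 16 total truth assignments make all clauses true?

Satisfying assignments:
  A=0 B=1 C=1 D=1
  A=1 B=1 C=1 D=0
  A=1 B=1 C=1 D=1
Count: 3.

3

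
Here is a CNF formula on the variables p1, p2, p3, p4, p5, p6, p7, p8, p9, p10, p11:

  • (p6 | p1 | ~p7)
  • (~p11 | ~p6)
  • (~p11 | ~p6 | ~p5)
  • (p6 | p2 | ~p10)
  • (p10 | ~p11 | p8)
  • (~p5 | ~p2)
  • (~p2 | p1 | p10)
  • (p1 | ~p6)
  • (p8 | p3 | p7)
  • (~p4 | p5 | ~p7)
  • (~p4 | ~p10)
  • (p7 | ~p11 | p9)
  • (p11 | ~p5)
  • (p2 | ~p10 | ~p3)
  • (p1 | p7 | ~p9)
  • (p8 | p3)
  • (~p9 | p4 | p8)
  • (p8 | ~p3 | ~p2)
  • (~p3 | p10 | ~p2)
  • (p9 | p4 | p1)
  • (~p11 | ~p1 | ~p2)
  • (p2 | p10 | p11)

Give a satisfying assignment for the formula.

p1=True  p2=True  p3=False  p4=False  p5=False  p6=False  p7=True  p8=True  p9=False  p10=False  p11=False

p8 occurs only positively in the remaining clauses — set p8 = True.
Branch on p1: take p1 = True.
For the remaining variables, p2 = True, p3 = False, p4 = False, p5 = False, p6 = False, p7 = True, p9 = False, p10 = False, p11 = False works.
Every clause has at least one true literal under this assignment.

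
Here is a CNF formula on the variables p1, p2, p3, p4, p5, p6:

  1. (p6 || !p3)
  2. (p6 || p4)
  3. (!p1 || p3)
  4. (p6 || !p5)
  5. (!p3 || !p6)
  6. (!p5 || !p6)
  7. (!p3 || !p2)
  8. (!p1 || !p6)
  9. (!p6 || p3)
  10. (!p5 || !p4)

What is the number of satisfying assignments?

The models are:
  p1=F p2=F p3=F p4=T p5=F p6=F
  p1=F p2=T p3=F p4=T p5=F p6=F
That's 2 in total.

2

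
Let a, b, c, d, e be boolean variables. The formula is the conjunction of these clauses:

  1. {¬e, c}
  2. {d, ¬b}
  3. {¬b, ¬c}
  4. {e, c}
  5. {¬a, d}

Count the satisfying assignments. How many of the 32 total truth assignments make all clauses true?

Satisfying assignments:
  a=0 b=0 c=1 d=0 e=0
  a=0 b=0 c=1 d=0 e=1
  a=0 b=0 c=1 d=1 e=0
  a=0 b=0 c=1 d=1 e=1
  a=1 b=0 c=1 d=1 e=0
  a=1 b=0 c=1 d=1 e=1
Count: 6.

6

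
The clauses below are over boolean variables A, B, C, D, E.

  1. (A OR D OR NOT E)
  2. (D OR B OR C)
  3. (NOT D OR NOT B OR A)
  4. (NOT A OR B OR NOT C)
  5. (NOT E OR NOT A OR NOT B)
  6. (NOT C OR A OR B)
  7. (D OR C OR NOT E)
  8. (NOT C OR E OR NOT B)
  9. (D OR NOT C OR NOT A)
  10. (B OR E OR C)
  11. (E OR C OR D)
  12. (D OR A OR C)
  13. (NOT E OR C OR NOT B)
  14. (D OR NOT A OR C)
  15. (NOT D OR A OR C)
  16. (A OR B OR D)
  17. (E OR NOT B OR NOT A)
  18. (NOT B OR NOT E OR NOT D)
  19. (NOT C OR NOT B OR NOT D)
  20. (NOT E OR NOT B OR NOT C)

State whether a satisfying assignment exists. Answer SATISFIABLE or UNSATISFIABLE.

SATISFIABLE

Set A = True and propagate.
Try B = False.
  then C is forced to False.
  then D is forced to True.
  then E is forced to True.
Every clause has at least one true literal under this assignment.
So A=1  B=0  C=0  D=1  E=1 is a satisfying assignment.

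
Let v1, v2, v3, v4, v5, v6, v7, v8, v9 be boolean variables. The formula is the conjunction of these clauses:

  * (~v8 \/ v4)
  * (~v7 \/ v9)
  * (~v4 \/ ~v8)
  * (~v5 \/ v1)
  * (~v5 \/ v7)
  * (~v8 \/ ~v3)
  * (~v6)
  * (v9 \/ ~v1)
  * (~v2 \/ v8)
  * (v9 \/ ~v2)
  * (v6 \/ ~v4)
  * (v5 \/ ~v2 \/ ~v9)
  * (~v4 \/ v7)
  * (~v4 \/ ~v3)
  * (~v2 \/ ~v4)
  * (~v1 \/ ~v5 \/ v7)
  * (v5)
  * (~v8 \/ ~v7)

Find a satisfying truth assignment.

v1=1, v2=0, v3=0, v4=0, v5=1, v6=0, v7=1, v8=0, v9=1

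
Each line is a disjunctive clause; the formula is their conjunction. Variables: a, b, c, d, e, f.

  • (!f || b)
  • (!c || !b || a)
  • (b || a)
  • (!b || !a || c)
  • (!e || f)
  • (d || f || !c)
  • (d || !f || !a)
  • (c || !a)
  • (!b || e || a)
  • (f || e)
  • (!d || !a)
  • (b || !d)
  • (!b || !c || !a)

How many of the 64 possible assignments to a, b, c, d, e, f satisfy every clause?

Satisfying assignments:
  a=0 b=1 c=0 d=0 e=1 f=1
  a=0 b=1 c=0 d=1 e=1 f=1
Count: 2.

2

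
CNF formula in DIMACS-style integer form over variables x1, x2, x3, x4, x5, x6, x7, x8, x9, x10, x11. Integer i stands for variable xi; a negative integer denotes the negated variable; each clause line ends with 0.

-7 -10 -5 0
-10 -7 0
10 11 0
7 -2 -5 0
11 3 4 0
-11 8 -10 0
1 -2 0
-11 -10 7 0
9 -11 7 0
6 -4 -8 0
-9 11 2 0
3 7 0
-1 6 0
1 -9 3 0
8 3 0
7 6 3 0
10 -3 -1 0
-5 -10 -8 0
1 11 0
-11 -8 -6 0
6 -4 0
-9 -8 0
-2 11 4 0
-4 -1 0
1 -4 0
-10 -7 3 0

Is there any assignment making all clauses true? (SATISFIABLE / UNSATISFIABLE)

Set x1 = False and propagate.
  then x2 is forced to False.
  then x11 is forced to True.
  then x4 is forced to False.
Set x3 = True and propagate.
The remaining clauses are satisfied by x5 = True, x6 = False, x7 = False, x8 = False, x9 = True, x10 = False.
So x1=F  x2=F  x3=T  x4=F  x5=T  x6=F  x7=F  x8=F  x9=T  x10=F  x11=T is a satisfying assignment.

SATISFIABLE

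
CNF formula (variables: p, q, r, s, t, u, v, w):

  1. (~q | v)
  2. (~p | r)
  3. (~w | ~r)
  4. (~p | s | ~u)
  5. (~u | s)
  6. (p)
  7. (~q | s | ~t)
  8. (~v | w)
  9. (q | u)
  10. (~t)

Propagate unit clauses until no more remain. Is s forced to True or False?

True

Unit clause (p) sets p = True.
In (r | ~p), ~p is now false; r must hold, so r = True.
(~w | ~r) with r = True leaves only ~w, so w = False.
(w | ~v) with w = False leaves only ~v, so v = False.
(v | ~q): since v = False, the clause reduces to (~q). q = False.
(q | u) with q = False leaves only u, so u = True.
(~u | ~p | s) with u = True, p = True leaves only s, so s = True.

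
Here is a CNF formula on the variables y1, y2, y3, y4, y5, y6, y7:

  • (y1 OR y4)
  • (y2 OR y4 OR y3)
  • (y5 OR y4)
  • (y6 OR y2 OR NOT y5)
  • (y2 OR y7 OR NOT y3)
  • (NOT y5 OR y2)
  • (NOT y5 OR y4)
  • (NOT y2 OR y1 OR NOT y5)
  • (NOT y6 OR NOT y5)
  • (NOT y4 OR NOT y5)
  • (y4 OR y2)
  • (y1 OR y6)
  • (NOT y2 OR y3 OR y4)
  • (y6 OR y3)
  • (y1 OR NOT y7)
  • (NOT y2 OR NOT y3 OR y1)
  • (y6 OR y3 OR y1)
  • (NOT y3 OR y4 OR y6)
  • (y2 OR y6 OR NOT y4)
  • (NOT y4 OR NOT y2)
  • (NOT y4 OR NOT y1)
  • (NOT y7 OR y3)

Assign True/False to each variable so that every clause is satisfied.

Try y1 = False.
  then y4 is forced to True.
  then y5 is forced to False.
  then y6 is forced to True.
  then y7 is forced to False.
  then y2 is forced to False.
  then y3 is forced to False.
Every clause has at least one true literal under this assignment.

y1=F, y2=F, y3=F, y4=T, y5=F, y6=T, y7=F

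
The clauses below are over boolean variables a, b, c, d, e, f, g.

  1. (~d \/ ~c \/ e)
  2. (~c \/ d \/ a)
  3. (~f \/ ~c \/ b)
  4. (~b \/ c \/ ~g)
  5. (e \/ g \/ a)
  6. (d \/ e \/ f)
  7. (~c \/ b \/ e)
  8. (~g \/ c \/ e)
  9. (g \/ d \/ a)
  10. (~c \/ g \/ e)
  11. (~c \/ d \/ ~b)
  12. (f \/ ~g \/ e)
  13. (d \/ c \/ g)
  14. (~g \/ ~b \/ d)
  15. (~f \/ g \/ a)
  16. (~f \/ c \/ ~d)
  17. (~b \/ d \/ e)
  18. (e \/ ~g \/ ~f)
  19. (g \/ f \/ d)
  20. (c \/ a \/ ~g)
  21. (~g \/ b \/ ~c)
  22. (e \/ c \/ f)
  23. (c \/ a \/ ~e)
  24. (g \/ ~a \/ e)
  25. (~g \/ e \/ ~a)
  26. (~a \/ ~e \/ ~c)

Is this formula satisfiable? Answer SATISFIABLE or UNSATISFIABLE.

Try a = True.
Try b = False.
Set c = False and propagate.
The remaining clauses are satisfied by d = True, e = True, f = False, g = False.
Every clause has at least one true literal under this assignment.
So a=T, b=F, c=F, d=T, e=T, f=F, g=F is a satisfying assignment.

SATISFIABLE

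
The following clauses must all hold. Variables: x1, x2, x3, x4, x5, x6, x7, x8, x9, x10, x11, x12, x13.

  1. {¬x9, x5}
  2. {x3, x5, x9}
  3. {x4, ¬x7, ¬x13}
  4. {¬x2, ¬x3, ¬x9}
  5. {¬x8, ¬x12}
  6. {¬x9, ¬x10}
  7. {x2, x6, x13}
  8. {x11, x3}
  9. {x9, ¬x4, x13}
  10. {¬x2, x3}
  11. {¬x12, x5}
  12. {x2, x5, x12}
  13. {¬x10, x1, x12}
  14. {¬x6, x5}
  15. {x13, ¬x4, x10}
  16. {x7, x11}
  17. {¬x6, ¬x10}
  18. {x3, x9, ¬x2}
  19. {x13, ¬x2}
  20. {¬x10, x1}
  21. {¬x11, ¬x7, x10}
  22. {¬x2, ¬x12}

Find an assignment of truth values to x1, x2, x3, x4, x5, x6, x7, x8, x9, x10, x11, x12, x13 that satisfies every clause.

Pure literal: x1 appears only positively; assign x1 = True.
x5 occurs only positively in the remaining clauses — set x5 = True.
Branch on x2: take x2 = False.
Branch on x3: take x3 = False.
  then x11 is forced to True.
The remaining clauses are satisfied by x4 = True, x6 = False, x7 = False, x8 = False, x9 = True, x10 = False, x12 = False, x13 = True.

x1=True, x2=False, x3=False, x4=True, x5=True, x6=False, x7=False, x8=False, x9=True, x10=False, x11=True, x12=False, x13=True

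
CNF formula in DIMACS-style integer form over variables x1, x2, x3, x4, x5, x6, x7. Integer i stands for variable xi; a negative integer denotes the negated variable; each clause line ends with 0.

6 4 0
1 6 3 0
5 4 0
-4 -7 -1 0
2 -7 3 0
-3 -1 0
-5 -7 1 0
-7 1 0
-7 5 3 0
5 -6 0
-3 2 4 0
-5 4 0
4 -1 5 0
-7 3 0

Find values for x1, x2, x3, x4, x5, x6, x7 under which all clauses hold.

Pure literal: x7 appears only negated; assign x7 = False.
Set x1 = True and propagate.
  then x3 is forced to False.
For the remaining variables, x2 = False, x4 = True, x5 = False, x6 = False works.
Every clause has at least one true literal under this assignment.

x1 = 1, x2 = 0, x3 = 0, x4 = 1, x5 = 0, x6 = 0, x7 = 0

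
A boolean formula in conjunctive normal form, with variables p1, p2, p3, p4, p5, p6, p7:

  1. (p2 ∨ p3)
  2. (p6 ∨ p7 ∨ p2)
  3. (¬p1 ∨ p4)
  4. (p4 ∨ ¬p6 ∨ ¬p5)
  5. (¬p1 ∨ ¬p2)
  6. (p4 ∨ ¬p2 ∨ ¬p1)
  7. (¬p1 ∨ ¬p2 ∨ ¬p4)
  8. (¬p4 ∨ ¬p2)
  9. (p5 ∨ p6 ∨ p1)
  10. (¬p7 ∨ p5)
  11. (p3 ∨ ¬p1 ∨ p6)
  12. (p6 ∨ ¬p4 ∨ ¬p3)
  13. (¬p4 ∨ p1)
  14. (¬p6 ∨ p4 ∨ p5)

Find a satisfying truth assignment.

p1=F, p2=T, p3=F, p4=F, p5=T, p6=F, p7=F

Branch on p1: take p1 = False.
  then p4 is forced to False.
Branch on p2: take p2 = True.
The remaining clauses are satisfied by p3 = False, p5 = True, p6 = False, p7 = False.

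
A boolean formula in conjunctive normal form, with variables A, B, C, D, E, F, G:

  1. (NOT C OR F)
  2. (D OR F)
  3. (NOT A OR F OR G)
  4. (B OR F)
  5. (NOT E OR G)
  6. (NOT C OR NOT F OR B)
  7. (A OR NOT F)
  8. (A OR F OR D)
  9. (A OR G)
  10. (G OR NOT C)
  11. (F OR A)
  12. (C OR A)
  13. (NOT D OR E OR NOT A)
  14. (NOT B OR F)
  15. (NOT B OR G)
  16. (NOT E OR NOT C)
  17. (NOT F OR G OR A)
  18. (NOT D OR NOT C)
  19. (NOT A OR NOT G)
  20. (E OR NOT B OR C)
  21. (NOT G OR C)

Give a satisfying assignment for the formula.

A = T, B = F, C = F, D = F, E = F, F = T, G = F

Try A = True.
  then G is forced to False.
  then F is forced to True.
  then E is forced to False.
  then C is forced to False.
  then D is forced to False.
  then B is forced to False.
Every clause has at least one true literal under this assignment.
Check each clause:
  1. (NOT C OR F) — NOT C is true.
  2. (F OR D) — F is true.
  3. (NOT A OR F OR G) — F is true.
  4. (F OR B) — F is true.
  5. (NOT E OR G) — NOT E is true.
  6. (NOT C OR B OR NOT F) — NOT C is true.
  7. (A OR NOT F) — A is true.
  8. (D OR F OR A) — A is true.
  9. (A OR G) — A is true.
  10. (G OR NOT C) — NOT C is true.
  11. (A OR F) — A is true.
  12. (A OR C) — A is true.
  13. (NOT A OR E OR NOT D) — NOT D is true.
  14. (NOT B OR F) — NOT B is true.
  15. (NOT B OR G) — NOT B is true.
  16. (NOT C OR NOT E) — NOT E is true.
  17. (G OR A OR NOT F) — A is true.
  18. (NOT C OR NOT D) — NOT D is true.
  19. (NOT A OR NOT G) — NOT G is true.
  20. (C OR E OR NOT B) — NOT B is true.
  21. (NOT G OR C) — NOT G is true.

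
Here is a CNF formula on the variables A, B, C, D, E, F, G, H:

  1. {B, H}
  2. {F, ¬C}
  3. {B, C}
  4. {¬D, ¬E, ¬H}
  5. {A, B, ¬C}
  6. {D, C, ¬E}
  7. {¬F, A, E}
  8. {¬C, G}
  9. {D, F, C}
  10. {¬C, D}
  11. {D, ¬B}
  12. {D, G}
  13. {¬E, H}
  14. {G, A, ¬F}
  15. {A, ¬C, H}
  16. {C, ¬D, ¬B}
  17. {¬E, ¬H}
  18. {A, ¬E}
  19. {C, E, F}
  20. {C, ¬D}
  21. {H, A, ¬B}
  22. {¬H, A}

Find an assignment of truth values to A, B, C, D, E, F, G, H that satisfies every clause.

A=1, B=0, C=1, D=1, E=0, F=1, G=1, H=1

A occurs only positively in the remaining clauses — set A = True.
G occurs only positively in the remaining clauses — set G = True.
Set B = False and propagate.
  then H is forced to True.
  then C is forced to True.
  then F is forced to True.
  then D is forced to True.
  then E is forced to False.
Every clause has at least one true literal under this assignment.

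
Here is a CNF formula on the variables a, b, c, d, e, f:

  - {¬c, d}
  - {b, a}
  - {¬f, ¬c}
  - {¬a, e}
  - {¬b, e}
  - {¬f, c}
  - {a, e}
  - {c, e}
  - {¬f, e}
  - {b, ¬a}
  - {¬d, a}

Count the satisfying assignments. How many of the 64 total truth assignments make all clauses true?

4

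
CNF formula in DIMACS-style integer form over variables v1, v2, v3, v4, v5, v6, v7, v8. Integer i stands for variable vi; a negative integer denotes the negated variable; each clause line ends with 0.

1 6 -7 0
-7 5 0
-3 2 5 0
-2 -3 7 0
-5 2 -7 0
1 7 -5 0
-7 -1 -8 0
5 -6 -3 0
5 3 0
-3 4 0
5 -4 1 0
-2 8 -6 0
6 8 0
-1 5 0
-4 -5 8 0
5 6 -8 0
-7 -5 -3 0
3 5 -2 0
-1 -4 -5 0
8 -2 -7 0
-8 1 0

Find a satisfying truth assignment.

Branch on v1: take v1 = True.
  then v5 is forced to True.
  then v4 is forced to False.
  then v3 is forced to False.
Try v2 = True.
Branch on v6: take v6 = True.
  then v8 is forced to True.
  then v7 is forced to False.
Every clause has at least one true literal under this assignment.

v1 = T, v2 = T, v3 = F, v4 = F, v5 = T, v6 = T, v7 = F, v8 = T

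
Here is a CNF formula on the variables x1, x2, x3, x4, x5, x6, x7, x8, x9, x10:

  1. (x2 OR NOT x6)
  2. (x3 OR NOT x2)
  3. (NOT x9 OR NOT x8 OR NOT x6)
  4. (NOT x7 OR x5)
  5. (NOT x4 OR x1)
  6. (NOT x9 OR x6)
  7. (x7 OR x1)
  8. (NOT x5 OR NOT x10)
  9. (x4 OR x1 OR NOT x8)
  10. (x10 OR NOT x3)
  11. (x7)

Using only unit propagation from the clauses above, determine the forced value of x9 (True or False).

False

(x7) is a unit clause: x7 = True.
(x5 OR NOT x7) with x7 = True leaves only x5, so x5 = True.
(NOT x10 OR NOT x5) with x5 = True leaves only NOT x10, so x10 = False.
From (x10 OR NOT x3) and x10 = False: x3 = False.
In (x3 OR NOT x2), x3 is now false; NOT x2 must hold, so x2 = False.
(x2 OR NOT x6) with x2 = False leaves only NOT x6, so x6 = False.
(x6 OR NOT x9): since x6 = False, the clause reduces to (NOT x9). x9 = False.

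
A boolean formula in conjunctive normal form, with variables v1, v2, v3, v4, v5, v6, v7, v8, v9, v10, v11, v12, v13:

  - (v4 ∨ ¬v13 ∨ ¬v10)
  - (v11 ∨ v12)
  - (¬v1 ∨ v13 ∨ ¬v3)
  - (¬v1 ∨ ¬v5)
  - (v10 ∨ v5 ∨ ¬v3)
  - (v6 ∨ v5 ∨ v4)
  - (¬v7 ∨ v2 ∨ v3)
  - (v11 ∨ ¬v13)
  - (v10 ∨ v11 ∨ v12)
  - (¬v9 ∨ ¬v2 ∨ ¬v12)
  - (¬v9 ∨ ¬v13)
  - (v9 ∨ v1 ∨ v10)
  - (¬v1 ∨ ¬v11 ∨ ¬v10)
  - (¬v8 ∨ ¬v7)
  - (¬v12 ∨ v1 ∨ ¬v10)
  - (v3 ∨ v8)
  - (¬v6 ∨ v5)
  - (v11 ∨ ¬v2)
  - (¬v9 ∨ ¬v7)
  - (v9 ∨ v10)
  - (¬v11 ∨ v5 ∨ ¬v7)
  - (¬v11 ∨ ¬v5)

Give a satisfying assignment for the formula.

Pure literal: v4 appears only positively; assign v4 = True.
v7 occurs only negated in the remaining clauses — set v7 = False.
Branch on v1: take v1 = True.
  then v5 is forced to False.
  then v6 is forced to False.
Set v2 = False and propagate.
Try v3 = False.
  then v8 is forced to True.
For the remaining variables, v9 = True, v10 = False, v11 = False, v12 = True, v13 = False works.
Every clause has at least one true literal under this assignment.
Check each clause:
  1. (v4 ∨ ¬v10 ∨ ¬v13) — ¬v13 is true.
  2. (v12 ∨ v11) — v12 is true.
  3. (v13 ∨ ¬v1 ∨ ¬v3) — ¬v3 is true.
  4. (¬v5 ∨ ¬v1) — ¬v5 is true.
  5. (v10 ∨ v5 ∨ ¬v3) — ¬v3 is true.
  6. (v5 ∨ v4 ∨ v6) — v4 is true.
  7. (v2 ∨ ¬v7 ∨ v3) — ¬v7 is true.
  8. (v11 ∨ ¬v13) — ¬v13 is true.
  9. (v10 ∨ v11 ∨ v12) — v12 is true.
  10. (¬v12 ∨ ¬v9 ∨ ¬v2) — ¬v2 is true.
  11. (¬v13 ∨ ¬v9) — ¬v13 is true.
  12. (v9 ∨ v10 ∨ v1) — v1 is true.
  13. (¬v11 ∨ ¬v1 ∨ ¬v10) — ¬v11 is true.
  14. (¬v8 ∨ ¬v7) — ¬v7 is true.
  15. (¬v10 ∨ ¬v12 ∨ v1) — v1 is true.
  16. (v8 ∨ v3) — v8 is true.
  17. (¬v6 ∨ v5) — ¬v6 is true.
  18. (v11 ∨ ¬v2) — ¬v2 is true.
  19. (¬v7 ∨ ¬v9) — ¬v7 is true.
  20. (v10 ∨ v9) — v9 is true.
  21. (¬v7 ∨ ¬v11 ∨ v5) — ¬v7 is true.
  22. (¬v5 ∨ ¬v11) — ¬v5 is true.

v1 = True, v2 = False, v3 = False, v4 = True, v5 = False, v6 = False, v7 = False, v8 = True, v9 = True, v10 = False, v11 = False, v12 = True, v13 = False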